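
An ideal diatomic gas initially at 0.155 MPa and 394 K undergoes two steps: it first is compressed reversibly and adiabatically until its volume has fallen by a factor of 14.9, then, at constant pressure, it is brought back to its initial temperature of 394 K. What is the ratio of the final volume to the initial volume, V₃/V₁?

For a diatomic ideal gas γ = 7/5.
Adiabatic step: V₂/V₁ = 0.06711; T₂ = T₁·14.9^(2/5) = 1161 K.
Isobaric step: V₃/V₂ = T₃/T₂ = 394/1161.
V₃/V₁ = (V₂/V₁)(V₃/V₂) = 0.06711 × (394/1161) = 0.02278.

V₃/V₁ ≈ 0.0228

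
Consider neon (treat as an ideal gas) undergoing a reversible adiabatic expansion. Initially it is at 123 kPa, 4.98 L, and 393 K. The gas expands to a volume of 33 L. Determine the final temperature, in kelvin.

For a reversible adiabat TV^(γ−1) is constant, so T₂ = T₁ (V₁/V₂)^(γ−1).
γ = 5/3 for a monatomic ideal gas.
T₂ = 393 × (4.98/33)^(2/3) = 111.4 K.

T₂ ≈ 111 K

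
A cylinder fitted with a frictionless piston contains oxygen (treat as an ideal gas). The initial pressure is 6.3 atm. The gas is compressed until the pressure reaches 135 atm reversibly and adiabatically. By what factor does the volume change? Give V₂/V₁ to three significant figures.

From PV^γ = const, V₂/V₁ = (P₁/P₂)^(1/γ).
For a diatomic ideal gas γ = 7/5.
V₂/V₁ = (6.3/135)^(5/7) = 0.112.

V₂/V₁ ≈ 0.112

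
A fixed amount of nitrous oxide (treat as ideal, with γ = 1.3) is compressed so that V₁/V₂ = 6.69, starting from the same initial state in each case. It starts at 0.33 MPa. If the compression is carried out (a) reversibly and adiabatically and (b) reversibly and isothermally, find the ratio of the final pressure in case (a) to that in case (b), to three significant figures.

Isothermal: P_b = P₁(V₁/V₂) = 0.33×6.69.
Adiabatic: P_a = P₁(V₁/V₂)^γ = 0.33×6.69^(1.3).
P_a/P_b = (V₁/V₂)^(γ−1) = 6.69^(0.3) = 1.769.

P_adiabatic / P_isothermal ≈ 1.77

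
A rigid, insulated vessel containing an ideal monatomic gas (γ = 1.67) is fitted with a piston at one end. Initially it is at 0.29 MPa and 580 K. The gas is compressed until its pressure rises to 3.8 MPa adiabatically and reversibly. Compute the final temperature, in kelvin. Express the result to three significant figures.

Along an adiabat T P^((1−γ)/γ) is constant, so T₂ = T₁ (P₂/P₁)^((γ−1)/γ).
T₂ = 580 × (3.8/0.29)^(0.401) = 1628 K.

T₂ ≈ 1630 K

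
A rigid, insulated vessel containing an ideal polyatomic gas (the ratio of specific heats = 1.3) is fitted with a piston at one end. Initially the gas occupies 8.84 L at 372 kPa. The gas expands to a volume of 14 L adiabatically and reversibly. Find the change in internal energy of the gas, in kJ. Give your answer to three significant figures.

ΔU ≈ -1.41 kJ

P₂ = P₁(V₁/V₂)^γ = 372×(8.84/14)^(1.3) = 204.6 kPa.
For a reversible adiabat, W_by_gas = (P₁V₁ − P₂V₂)/(γ−1).
W_by = (372000×0.00884 − 204600×0.014) / (0.3) = 1412 J.
Q = 0 ⇒ ΔU = −W_by = -1412 J.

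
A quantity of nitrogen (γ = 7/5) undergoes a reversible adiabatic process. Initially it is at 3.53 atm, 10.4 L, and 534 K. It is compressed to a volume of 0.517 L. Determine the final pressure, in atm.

P₂ ≈ 236 atm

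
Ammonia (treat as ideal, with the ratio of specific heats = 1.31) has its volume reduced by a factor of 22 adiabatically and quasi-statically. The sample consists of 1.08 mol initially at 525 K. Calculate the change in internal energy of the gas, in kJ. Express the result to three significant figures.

ΔU ≈ 24.4 kJ

Adiabatic: T₁V₁^(γ−1) = T₂V₂^(γ−1) ⇒ T₂ = T₁ (V₁/V₂)^(γ−1).
T₂ = 525 × 22^(0.31) = 1369 K.
Q = 0, so ΔU = W_on_gas = nCᵥΔT with Cᵥ = R/(γ−1) = 26.82 J/(mol·K).
ΔU = 1.08 × 26.82 × (1369 − 525) = 24440 J.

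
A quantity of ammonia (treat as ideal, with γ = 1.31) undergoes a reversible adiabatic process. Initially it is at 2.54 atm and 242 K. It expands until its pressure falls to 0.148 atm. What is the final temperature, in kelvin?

T₂ ≈ 123 K

Along an adiabat T P^((1−γ)/γ) is constant, so T₂ = T₁ (P₂/P₁)^((γ−1)/γ).
T₂ = 242 × (0.148/2.54)^(0.237) = 123.5 K.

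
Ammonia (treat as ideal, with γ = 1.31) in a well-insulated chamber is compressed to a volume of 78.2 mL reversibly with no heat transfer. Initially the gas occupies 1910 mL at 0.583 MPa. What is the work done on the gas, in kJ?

W ≈ 6.08 kJ

P₂ = P₁(V₁/V₂)^γ = 0.583×(1910/78.2)^(1.31) = 38.35 MPa.
For a reversible adiabat, W_by_gas = (P₁V₁ − P₂V₂)/(γ−1).
W_by = (583000×0.00191 − 3.835×10^7×7.82×10^-5) / (0.31) = -6081 J.
W_on_gas = −W_by = 6081 J.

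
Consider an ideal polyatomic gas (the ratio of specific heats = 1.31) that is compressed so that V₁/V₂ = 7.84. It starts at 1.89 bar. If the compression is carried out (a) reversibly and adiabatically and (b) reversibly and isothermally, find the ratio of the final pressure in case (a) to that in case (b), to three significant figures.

P_adiabatic / P_isothermal ≈ 1.89

Isothermal: P_b = P₁(V₁/V₂) = 1.89×7.84.
Adiabatic: P_a = P₁(V₁/V₂)^γ = 1.89×7.84^(1.31).
P_a/P_b = (V₁/V₂)^(γ−1) = 7.84^(0.31) = 1.893.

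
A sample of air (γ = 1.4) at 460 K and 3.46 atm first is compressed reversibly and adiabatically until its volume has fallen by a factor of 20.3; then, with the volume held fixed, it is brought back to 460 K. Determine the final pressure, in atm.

Adiabatic step (PV^γ = const): P₂ = 3.46×20.3^(1.4) = 234.2 atm; T₂ = 460×20.3^(0.4) = 1534 K.
Isochoric: P₃ = P₂(T₃/T₂) = 234.2 × (460/1534) = 70.24 atm.

P₃ ≈ 70.2 atm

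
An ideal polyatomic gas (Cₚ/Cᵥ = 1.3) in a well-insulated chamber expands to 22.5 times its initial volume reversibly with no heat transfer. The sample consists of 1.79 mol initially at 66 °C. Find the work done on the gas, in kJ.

Adiabatic: T₁V₁^(γ−1) = T₂V₂^(γ−1) ⇒ T₂ = T₁ (V₁/V₂)^(γ−1).
T₁ = 66 °C = 339.1 K.
T₂ = 339.1 × (1/22.5)^(0.3) = 133.3 K.
Q = 0, so ΔU = W_on_gas = nCᵥΔT with Cᵥ = R/(γ−1) = 27.71 J/(mol·K).
ΔU = 1.79 × 27.71 × (133.3 − 339.1) = -10210 J.

W ≈ -10.2 kJ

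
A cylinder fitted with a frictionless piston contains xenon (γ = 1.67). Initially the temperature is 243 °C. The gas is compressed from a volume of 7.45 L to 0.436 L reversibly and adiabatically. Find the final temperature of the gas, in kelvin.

Adiabatic: T₁V₁^(γ−1) = T₂V₂^(γ−1) ⇒ T₂ = T₁ (V₁/V₂)^(γ−1).
T₁ = 243 °C = 516.1 K.
T₂ = 516.1 × (7.45/0.436)^(0.67) = 3457 K.

T₂ ≈ 3460 K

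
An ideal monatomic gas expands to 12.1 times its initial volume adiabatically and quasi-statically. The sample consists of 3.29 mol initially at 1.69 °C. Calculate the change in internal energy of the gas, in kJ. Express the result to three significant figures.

ΔU ≈ -9.14 kJ

For a reversible adiabat TV^(γ−1) is constant, so T₂ = T₁ (V₁/V₂)^(γ−1).
γ = 5/3 for a monatomic ideal gas, so γ−1 = 2/3.
T₁ = 1.69 °C = 274.8 K.
T₂ = 274.8 × (1/12.1)^(2/3) = 52.15 K.
Q = 0, so ΔU = W_on_gas = nCᵥΔT with Cᵥ = R/(γ−1) = 12.47 J/(mol·K).
ΔU = 3.29 × 12.47 × (52.15 − 274.8) = -9137 J.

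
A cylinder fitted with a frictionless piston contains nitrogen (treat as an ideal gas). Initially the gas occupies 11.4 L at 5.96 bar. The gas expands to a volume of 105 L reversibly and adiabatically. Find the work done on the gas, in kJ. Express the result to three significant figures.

W ≈ -10.0 kJ

γ = 7/5 for a diatomic ideal gas.
P₂ = P₁(V₁/V₂)^γ = 5.96×(11.4/105)^(7/5) = 0.2662 bar.
For a reversible adiabat, W_by_gas = (P₁V₁ − P₂V₂)/(γ−1).
W_by = (596000×0.0114 − 26620×0.105) / (2/5) = 9998 J.
W_on_gas = −W_by = -9998 J.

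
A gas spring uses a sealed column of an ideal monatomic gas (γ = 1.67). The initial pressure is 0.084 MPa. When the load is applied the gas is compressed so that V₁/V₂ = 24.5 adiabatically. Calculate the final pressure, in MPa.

Adiabatic: P₁V₁^γ = P₂V₂^γ ⇒ P₂ = P₁ (V₁/V₂)^γ.
P₂ = 0.084 × 24.5^(1.67) = 17.55 MPa.

P₂ ≈ 17.5 MPa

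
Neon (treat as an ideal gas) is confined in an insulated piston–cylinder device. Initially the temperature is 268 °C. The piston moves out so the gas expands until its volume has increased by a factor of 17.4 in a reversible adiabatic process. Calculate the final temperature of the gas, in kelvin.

T₂ ≈ 80.6 K

For a reversible adiabat TV^(γ−1) is constant, so T₂ = T₁ (V₁/V₂)^(γ−1).
For a monatomic ideal gas γ = 5/3, so γ−1 = 2/3.
T₁ = 268 °C = 541.1 K.
T₂ = 541.1 × (1/17.4)^(2/3) = 80.59 K.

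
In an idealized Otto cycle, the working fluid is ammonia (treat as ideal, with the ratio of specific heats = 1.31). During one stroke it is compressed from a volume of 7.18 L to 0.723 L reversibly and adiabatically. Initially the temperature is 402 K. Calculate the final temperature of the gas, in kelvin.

Adiabatic: T₁V₁^(γ−1) = T₂V₂^(γ−1) ⇒ T₂ = T₁ (V₁/V₂)^(γ−1).
T₂ = 402 × (7.18/0.723)^(0.31) = 819 K.

T₂ ≈ 819 K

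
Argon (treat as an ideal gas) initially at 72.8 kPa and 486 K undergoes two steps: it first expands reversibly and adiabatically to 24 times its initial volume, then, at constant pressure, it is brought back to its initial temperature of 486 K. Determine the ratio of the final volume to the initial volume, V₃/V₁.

V₃/V₁ ≈ 200

For a monatomic ideal gas γ = 5/3.
Adiabatic step: V₂/V₁ = 24; T₂ = T₁·(1/24)^(2/3) = 58.41 K.
Isobaric step: V₃/V₂ = T₃/T₂ = 486/58.41.
V₃/V₁ = (V₂/V₁)(V₃/V₂) = 24 × (486/58.41) = 199.7.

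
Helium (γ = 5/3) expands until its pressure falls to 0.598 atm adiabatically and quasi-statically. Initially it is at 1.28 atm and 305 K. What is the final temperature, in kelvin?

Along an adiabat T P^((1−γ)/γ) is constant, so T₂ = T₁ (P₂/P₁)^((γ−1)/γ).
T₂ = 305 × (0.598/1.28)^(2/5) = 225 K.

T₂ ≈ 225 K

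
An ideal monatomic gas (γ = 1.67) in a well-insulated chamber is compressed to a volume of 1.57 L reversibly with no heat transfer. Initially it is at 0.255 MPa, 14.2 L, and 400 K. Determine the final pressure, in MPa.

P₂ ≈ 10.1 MPa

Adiabatic: P₁V₁^γ = P₂V₂^γ ⇒ P₂ = P₁ (V₁/V₂)^γ.
P₂ = 0.255 × (14.2/1.57)^(1.67) = 10.09 MPa.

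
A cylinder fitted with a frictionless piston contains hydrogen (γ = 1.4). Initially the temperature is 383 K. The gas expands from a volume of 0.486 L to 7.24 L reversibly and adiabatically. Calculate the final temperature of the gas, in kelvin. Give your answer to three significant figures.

T₂ ≈ 130 K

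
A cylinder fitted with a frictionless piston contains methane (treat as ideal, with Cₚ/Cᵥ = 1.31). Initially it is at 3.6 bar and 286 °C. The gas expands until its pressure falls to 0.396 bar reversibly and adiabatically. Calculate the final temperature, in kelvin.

Along an adiabat T P^((1−γ)/γ) is constant, so T₂ = T₁ (P₂/P₁)^((γ−1)/γ).
T₁ = 286 °C = 559.1 K.
T₂ = 559.1 × (0.396/3.6)^(0.237) = 331.7 K.

T₂ ≈ 332 K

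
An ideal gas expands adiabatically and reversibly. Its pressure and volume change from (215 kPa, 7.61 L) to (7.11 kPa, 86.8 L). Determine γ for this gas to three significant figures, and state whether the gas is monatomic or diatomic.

PV^γ = const ⇒ γ = ln(P₂/P₁) / ln(V₁/V₂).
γ = ln(7.11/215) / ln(7.61/86.8) = 1.401.
γ ≈ 1.40 is close to 7/5, so the gas is diatomic.

γ ≈ 1.40; diatomic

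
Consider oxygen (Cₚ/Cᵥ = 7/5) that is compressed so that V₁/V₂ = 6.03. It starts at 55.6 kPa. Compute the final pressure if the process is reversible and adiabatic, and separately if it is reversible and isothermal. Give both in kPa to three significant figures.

adiabatic: 688 kPa; isothermal: 335 kPa

Isothermal: P₂ = P₁(V₁/V₂) = 55.6×6.03 = 335.3 kPa.
Adiabatic: P₂ = P₁(V₁/V₂)^γ = 55.6×6.03^(7/5) = 687.9 kPa.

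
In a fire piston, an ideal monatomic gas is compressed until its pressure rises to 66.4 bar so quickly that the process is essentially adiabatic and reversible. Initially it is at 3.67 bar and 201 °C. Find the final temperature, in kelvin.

T₂ ≈ 1510 K

Adiabatic: T₂/T₁ = (P₂/P₁)^((γ−1)/γ).
For a monatomic ideal gas γ = 5/3, so (γ−1)/γ = 2/5.
T₁ = 201 °C = 474.1 K.
T₂ = 474.1 × (66.4/3.67)^(2/5) = 1510 K.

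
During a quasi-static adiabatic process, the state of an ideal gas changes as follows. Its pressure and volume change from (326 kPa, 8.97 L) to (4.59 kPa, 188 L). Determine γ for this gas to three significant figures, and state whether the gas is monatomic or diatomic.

γ ≈ 1.40; diatomic

PV^γ = const ⇒ γ = ln(P₂/P₁) / ln(V₁/V₂).
γ = ln(4.59/326) / ln(8.97/188) = 1.401.
γ ≈ 1.40 is close to 7/5, so the gas is diatomic.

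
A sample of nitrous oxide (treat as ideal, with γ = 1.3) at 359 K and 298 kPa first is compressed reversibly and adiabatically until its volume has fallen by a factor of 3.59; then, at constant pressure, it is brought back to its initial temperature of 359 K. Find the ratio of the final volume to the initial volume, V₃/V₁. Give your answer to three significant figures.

Adiabatic step: V₂/V₁ = 0.2786; T₂ = T₁·3.59^(0.3) = 526.8 K.
Isobaric step: V₃/V₂ = T₃/T₂ = 359/526.8.
V₃/V₁ = (V₂/V₁)(V₃/V₂) = 0.2786 × (359/526.8) = 0.1898.

V₃/V₁ ≈ 0.190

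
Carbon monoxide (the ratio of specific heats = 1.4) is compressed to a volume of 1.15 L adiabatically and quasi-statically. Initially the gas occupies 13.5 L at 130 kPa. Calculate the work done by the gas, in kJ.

W ≈ -7.36 kJ

P₂ = P₁(V₁/V₂)^γ = 130×(13.5/1.15)^(1.4) = 4087 kPa.
For a reversible adiabat, W_by_gas = (P₁V₁ − P₂V₂)/(γ−1).
W_by = (130000×0.0135 − 4.087×10^6×0.00115) / (0.4) = -7363 J.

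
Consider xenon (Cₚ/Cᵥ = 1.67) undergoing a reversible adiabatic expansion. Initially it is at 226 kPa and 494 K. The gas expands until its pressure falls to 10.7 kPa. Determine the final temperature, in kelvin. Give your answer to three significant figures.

T₂ ≈ 145 K

Adiabatic: T₂/T₁ = (P₂/P₁)^((γ−1)/γ).
T₂ = 494 × (10.7/226)^(0.401) = 145.3 K.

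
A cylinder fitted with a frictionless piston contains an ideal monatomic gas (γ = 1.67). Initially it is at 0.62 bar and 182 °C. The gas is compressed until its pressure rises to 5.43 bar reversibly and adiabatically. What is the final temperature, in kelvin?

T₂ ≈ 1090 K

Adiabatic: T₂/T₁ = (P₂/P₁)^((γ−1)/γ).
T₁ = 182 °C = 455.1 K.
T₂ = 455.1 × (5.43/0.62)^(0.401) = 1087 K.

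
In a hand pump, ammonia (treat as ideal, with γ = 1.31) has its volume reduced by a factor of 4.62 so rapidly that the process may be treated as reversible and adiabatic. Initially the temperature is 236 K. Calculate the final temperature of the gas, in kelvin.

T₂ ≈ 379 K

Adiabatic: T₁V₁^(γ−1) = T₂V₂^(γ−1) ⇒ T₂ = T₁ (V₁/V₂)^(γ−1).
T₂ = 236 × 4.62^(0.31) = 379.3 K.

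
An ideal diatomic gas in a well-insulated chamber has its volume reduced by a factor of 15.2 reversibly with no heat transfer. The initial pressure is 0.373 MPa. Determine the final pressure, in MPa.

Since PV^γ is constant along a reversible adiabat, P₂ = P₁ (V₁/V₂)^γ.
For a diatomic ideal gas γ = 7/5.
P₂ = 0.373 × 15.2^(7/5) = 16.84 MPa.

P₂ ≈ 16.8 MPa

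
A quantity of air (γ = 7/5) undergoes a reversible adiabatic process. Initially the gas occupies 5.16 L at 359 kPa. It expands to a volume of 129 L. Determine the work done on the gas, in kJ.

P₂ = P₁(V₁/V₂)^γ = 359×(5.16/129)^(7/5) = 3.963 kPa.
For a reversible adiabat, W_by_gas = (P₁V₁ − P₂V₂)/(γ−1).
W_by = (359000×0.00516 − 3963×0.129) / (2/5) = 3353 J.
W_on_gas = −W_by = -3353 J.

W ≈ -3.35 kJ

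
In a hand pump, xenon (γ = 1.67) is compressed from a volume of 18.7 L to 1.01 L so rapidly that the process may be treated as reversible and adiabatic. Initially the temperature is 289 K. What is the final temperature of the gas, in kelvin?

T₂ ≈ 2040 K

For a reversible adiabat TV^(γ−1) is constant, so T₂ = T₁ (V₁/V₂)^(γ−1).
T₂ = 289 × (18.7/1.01)^(0.67) = 2042 K.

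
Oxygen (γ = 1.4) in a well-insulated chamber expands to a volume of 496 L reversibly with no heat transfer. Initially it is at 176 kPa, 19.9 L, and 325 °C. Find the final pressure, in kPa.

P₂ ≈ 1.95 kPa

Since PV^γ is constant along a reversible adiabat, P₂ = P₁ (V₁/V₂)^γ.
P₂ = 176 × (19.9/496)^(1.4) = 1.951 kPa.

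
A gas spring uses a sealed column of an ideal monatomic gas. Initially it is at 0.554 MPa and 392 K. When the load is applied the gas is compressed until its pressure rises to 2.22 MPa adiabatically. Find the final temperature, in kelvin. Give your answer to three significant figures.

Along an adiabat T P^((1−γ)/γ) is constant, so T₂ = T₁ (P₂/P₁)^((γ−1)/γ).
For a monatomic ideal gas γ = 5/3, so (γ−1)/γ = 2/5.
T₂ = 392 × (2.22/0.554)^(2/5) = 683 K.

T₂ ≈ 683 K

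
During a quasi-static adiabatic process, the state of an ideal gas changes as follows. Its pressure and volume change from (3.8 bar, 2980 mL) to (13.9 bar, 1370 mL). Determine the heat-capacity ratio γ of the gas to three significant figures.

γ ≈ 1.67

PV^γ = const ⇒ γ = ln(P₂/P₁) / ln(V₁/V₂).
γ = ln(13.9/3.8) / ln(2980/1370) = 1.669.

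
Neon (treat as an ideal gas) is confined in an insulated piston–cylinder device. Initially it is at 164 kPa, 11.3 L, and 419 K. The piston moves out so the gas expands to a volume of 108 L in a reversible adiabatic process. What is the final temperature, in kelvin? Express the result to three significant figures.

T₂ ≈ 93.0 K

Adiabatic: T₁V₁^(γ−1) = T₂V₂^(γ−1) ⇒ T₂ = T₁ (V₁/V₂)^(γ−1).
γ = 5/3 for a monatomic ideal gas.
T₂ = 419 × (11.3/108)^(2/3) = 93.04 K.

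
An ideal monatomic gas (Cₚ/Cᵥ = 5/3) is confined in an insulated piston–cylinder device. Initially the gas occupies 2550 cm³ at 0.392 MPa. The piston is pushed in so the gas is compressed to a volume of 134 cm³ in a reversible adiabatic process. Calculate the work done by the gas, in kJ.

W ≈ -9.19 kJ

P₂ = P₁(V₁/V₂)^γ = 0.392×(2550/134)^(5/3) = 53.17 MPa.
For a reversible adiabat, W_by_gas = (P₁V₁ − P₂V₂)/(γ−1).
W_by = (392000×0.00255 − 5.317×10^7×0.000134) / (2/3) = -9188 J.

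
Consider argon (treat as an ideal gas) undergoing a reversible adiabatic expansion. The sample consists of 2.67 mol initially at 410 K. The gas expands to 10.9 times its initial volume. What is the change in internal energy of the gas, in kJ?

ΔU ≈ -10.9 kJ

For a reversible adiabat TV^(γ−1) is constant, so T₂ = T₁ (V₁/V₂)^(γ−1).
γ = 5/3 for a monatomic ideal gas, so γ−1 = 2/3.
T₂ = 410 × (1/10.9)^(2/3) = 83.4 K.
Q = 0, so ΔU = W_on_gas = nCᵥΔT with Cᵥ = R/(γ−1) = 12.47 J/(mol·K).
ΔU = 2.67 × 12.47 × (83.4 − 410) = -10870 J.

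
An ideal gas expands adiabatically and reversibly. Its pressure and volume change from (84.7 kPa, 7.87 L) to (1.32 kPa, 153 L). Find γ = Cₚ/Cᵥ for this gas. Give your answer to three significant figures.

PV^γ = const ⇒ γ = ln(P₂/P₁) / ln(V₁/V₂).
γ = ln(1.32/84.7) / ln(7.87/153) = 1.402.

γ ≈ 1.40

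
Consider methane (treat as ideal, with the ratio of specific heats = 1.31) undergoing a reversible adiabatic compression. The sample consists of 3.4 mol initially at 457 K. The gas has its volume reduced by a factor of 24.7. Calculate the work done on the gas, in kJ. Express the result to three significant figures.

W ≈ 70.9 kJ

For a reversible adiabat TV^(γ−1) is constant, so T₂ = T₁ (V₁/V₂)^(γ−1).
T₂ = 457 × 24.7^(0.31) = 1235 K.
Q = 0, so ΔU = W_on_gas = nCᵥΔT with Cᵥ = R/(γ−1) = 26.82 J/(mol·K).
ΔU = 3.4 × 26.82 × (1235 − 457) = 70940 J.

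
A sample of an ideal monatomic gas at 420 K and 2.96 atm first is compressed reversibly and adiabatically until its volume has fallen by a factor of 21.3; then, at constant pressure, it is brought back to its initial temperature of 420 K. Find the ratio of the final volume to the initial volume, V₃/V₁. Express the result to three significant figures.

V₃/V₁ ≈ 0.00611

For a monatomic ideal gas γ = 5/3.
Adiabatic step: V₂/V₁ = 0.04695; T₂ = T₁·21.3^(2/3) = 3227 K.
Isobaric step: V₃/V₂ = T₃/T₂ = 420/3227.
V₃/V₁ = (V₂/V₁)(V₃/V₂) = 0.04695 × (420/3227) = 0.00611.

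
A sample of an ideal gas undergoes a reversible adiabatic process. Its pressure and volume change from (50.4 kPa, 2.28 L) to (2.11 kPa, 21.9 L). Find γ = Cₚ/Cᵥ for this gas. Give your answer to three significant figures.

γ ≈ 1.40

PV^γ = const ⇒ γ = ln(P₂/P₁) / ln(V₁/V₂).
γ = ln(2.11/50.4) / ln(2.28/21.9) = 1.403.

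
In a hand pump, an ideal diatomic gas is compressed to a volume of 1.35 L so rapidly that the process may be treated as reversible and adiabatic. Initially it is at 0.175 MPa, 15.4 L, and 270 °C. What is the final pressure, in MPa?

P₂ ≈ 5.29 MPa

Adiabatic: P₁V₁^γ = P₂V₂^γ ⇒ P₂ = P₁ (V₁/V₂)^γ.
γ = 7/5 for a diatomic ideal gas.
P₂ = 0.175 × (15.4/1.35)^(7/5) = 5.286 MPa.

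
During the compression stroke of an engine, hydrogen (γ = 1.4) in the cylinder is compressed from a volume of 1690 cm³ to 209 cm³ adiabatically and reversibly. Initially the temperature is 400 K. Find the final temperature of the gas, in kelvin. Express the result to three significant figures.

Adiabatic: T₁V₁^(γ−1) = T₂V₂^(γ−1) ⇒ T₂ = T₁ (V₁/V₂)^(γ−1).
T₂ = 400 × (1690/209)^(0.4) = 922.9 K.

T₂ ≈ 923 K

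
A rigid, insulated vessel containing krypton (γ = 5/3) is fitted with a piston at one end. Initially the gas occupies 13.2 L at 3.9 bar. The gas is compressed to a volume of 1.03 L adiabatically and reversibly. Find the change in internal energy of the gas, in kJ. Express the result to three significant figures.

P₂ = P₁(V₁/V₂)^γ = 3.9×(13.2/1.03)^(5/3) = 273.7 bar.
For a reversible adiabat, W_by_gas = (P₁V₁ − P₂V₂)/(γ−1).
W_by = (390000×0.0132 − 2.737×10^7×0.00103) / (2/3) = -34570 J.
Q = 0 ⇒ ΔU = −W_by = 34570 J.

ΔU ≈ 34.6 kJ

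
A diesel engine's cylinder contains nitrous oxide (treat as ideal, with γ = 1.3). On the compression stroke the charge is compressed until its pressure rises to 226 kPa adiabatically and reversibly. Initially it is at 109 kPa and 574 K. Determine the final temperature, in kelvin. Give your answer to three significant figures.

Adiabatic: T₂/T₁ = (P₂/P₁)^((γ−1)/γ).
T₂ = 574 × (226/109)^(0.231) = 679.2 K.

T₂ ≈ 679 K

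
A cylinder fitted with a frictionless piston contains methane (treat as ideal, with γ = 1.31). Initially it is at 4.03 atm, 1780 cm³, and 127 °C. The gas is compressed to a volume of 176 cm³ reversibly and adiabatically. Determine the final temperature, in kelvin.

T₂ ≈ 820 K

For a reversible adiabat TV^(γ−1) is constant, so T₂ = T₁ (V₁/V₂)^(γ−1).
T₁ = 127 °C = 400.1 K.
T₂ = 400.1 × (1780/176)^(0.31) = 819.9 K.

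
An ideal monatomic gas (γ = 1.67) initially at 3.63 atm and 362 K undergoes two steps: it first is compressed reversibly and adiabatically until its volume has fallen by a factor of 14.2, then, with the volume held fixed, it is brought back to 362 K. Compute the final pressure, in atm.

Adiabatic step (PV^γ = const): P₂ = 3.63×14.2^(1.67) = 304.9 atm; T₂ = 362×14.2^(0.67) = 2142 K.
Isochoric: P₃ = P₂(T₃/T₂) = 304.9 × (362/2142) = 51.55 atm.

P₃ ≈ 51.5 atm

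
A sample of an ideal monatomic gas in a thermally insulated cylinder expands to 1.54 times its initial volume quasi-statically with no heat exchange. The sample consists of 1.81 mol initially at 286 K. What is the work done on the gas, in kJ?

Adiabatic: T₁V₁^(γ−1) = T₂V₂^(γ−1) ⇒ T₂ = T₁ (V₁/V₂)^(γ−1).
γ = 5/3 for a monatomic ideal gas, so γ−1 = 2/3.
T₂ = 286 × (1/1.54)^(2/3) = 214.5 K.
Q = 0, so ΔU = W_on_gas = nCᵥΔT with Cᵥ = R/(γ−1) = 12.47 J/(mol·K).
ΔU = 1.81 × 12.47 × (214.5 − 286) = -1615 J.

W ≈ -1.61 kJ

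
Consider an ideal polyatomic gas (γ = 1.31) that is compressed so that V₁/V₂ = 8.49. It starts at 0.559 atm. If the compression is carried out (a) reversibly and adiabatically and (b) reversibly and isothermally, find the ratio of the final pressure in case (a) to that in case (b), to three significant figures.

P_adiabatic / P_isothermal ≈ 1.94

Isothermal: P_b = P₁(V₁/V₂) = 0.559×8.49.
Adiabatic: P_a = P₁(V₁/V₂)^γ = 0.559×8.49^(1.31).
P_a/P_b = (V₁/V₂)^(γ−1) = 8.49^(0.31) = 1.941.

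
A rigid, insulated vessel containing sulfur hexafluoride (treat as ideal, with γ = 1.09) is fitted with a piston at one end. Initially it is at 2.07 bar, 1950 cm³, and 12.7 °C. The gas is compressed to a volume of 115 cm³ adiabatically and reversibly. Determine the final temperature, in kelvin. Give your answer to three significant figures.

T₂ ≈ 369 K

For a reversible adiabat TV^(γ−1) is constant, so T₂ = T₁ (V₁/V₂)^(γ−1).
T₁ = 12.7 °C = 285.8 K.
T₂ = 285.8 × (1950/115)^(0.09) = 368.8 K.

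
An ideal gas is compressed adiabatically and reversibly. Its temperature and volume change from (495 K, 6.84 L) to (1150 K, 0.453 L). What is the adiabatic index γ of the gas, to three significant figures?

TV^(γ−1) = const ⇒ γ − 1 = ln(T₂/T₁) / ln(V₁/V₂).
γ = 1 + ln(1150/495) / ln(6.84/0.453) = 1.311.

γ ≈ 1.31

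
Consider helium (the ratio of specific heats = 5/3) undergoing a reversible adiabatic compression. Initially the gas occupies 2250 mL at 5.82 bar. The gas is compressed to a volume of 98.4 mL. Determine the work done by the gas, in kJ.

W ≈ -13.9 kJ

P₂ = P₁(V₁/V₂)^γ = 5.82×(2250/98.4)^(5/3) = 1072 bar.
For a reversible adiabat, W_by_gas = (P₁V₁ − P₂V₂)/(γ−1).
W_by = (582000×0.00225 − 1.072×10^8×9.84×10^-5) / (2/3) = -13860 J.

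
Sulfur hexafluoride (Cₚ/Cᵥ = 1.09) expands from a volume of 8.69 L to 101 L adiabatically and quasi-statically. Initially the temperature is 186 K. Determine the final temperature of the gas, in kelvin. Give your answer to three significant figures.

T₂ ≈ 149 K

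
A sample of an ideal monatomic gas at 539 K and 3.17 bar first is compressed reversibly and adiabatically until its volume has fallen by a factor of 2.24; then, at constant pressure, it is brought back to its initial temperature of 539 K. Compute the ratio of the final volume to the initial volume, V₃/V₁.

V₃/V₁ ≈ 0.261

For a monatomic ideal gas γ = 5/3.
Adiabatic step: V₂/V₁ = 0.4464; T₂ = T₁·2.24^(2/3) = 922.8 K.
Isobaric step: V₃/V₂ = T₃/T₂ = 539/922.8.
V₃/V₁ = (V₂/V₁)(V₃/V₂) = 0.4464 × (539/922.8) = 0.2608.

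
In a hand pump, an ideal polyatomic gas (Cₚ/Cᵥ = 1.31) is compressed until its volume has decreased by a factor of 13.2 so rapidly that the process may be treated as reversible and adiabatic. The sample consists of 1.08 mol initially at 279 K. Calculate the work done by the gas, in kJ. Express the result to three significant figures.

W ≈ -9.90 kJ

For a reversible adiabat TV^(γ−1) is constant, so T₂ = T₁ (V₁/V₂)^(γ−1).
T₂ = 279 × 13.2^(0.31) = 620.8 K.
Q = 0, so ΔU = W_on_gas = nCᵥΔT with Cᵥ = R/(γ−1) = 26.82 J/(mol·K).
ΔU = 1.08 × 26.82 × (620.8 − 279) = 9901 J.
Work done by the gas = −ΔU = -9901 J.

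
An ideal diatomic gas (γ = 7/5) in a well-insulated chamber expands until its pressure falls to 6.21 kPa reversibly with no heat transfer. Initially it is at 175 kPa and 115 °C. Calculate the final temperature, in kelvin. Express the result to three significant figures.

Along an adiabat T P^((1−γ)/γ) is constant, so T₂ = T₁ (P₂/P₁)^((γ−1)/γ).
T₁ = 115 °C = 388.1 K.
T₂ = 388.1 × (6.21/175)^(2/7) = 149.5 K.

T₂ ≈ 150 K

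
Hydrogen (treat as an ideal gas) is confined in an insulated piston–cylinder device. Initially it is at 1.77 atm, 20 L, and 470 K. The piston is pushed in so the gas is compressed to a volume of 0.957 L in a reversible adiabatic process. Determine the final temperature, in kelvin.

Adiabatic: T₁V₁^(γ−1) = T₂V₂^(γ−1) ⇒ T₂ = T₁ (V₁/V₂)^(γ−1).
γ = 7/5 for a diatomic ideal gas.
T₂ = 470 × (20/0.957)^(2/5) = 1585 K.

T₂ ≈ 1590 K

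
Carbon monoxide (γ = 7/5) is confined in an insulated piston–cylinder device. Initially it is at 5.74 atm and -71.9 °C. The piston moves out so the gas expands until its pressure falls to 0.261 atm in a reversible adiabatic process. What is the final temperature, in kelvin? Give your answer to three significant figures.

T₂ ≈ 83.2 K

Adiabatic: T₂/T₁ = (P₂/P₁)^((γ−1)/γ).
T₁ = -71.9 °C = 201.2 K.
T₂ = 201.2 × (0.261/5.74)^(2/7) = 83.22 K.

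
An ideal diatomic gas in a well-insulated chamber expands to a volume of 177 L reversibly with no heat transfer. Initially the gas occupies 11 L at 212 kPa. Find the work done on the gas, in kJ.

W ≈ -3.91 kJ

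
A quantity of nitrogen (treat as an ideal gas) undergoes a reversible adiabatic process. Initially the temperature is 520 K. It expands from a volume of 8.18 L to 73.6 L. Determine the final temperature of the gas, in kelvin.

Adiabatic: T₁V₁^(γ−1) = T₂V₂^(γ−1) ⇒ T₂ = T₁ (V₁/V₂)^(γ−1).
For a diatomic ideal gas γ = 7/5, so γ−1 = 2/5.
T₂ = 520 × (8.18/73.6)^(2/5) = 216 K.

T₂ ≈ 216 K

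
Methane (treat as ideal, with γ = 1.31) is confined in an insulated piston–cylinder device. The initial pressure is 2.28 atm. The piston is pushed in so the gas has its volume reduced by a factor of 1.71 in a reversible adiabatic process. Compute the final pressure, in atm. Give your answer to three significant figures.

P₂ ≈ 4.60 atm

Since PV^γ is constant along a reversible adiabat, P₂ = P₁ (V₁/V₂)^γ.
P₂ = 2.28 × 1.71^(1.31) = 4.604 atm.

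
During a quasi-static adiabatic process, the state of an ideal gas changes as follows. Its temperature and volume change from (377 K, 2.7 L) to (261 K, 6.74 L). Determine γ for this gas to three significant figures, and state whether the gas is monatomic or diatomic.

γ ≈ 1.40; diatomic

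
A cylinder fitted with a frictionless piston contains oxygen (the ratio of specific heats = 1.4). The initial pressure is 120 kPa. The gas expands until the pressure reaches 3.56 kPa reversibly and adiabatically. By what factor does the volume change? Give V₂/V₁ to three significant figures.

V₂/V₁ ≈ 12.3

From PV^γ = const, V₂/V₁ = (P₁/P₂)^(1/γ).
V₂/V₁ = (120/3.56)^(0.714) = 12.34.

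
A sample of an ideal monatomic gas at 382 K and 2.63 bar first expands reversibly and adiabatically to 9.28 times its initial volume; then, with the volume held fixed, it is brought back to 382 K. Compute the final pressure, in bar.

P₃ ≈ 0.283 bar

For a monatomic ideal gas γ = 5/3.
Adiabatic step (PV^γ = const): P₂ = 2.63×(1/9.28)^(5/3) = 0.06418 bar; T₂ = 382×(1/9.28)^(2/3) = 86.5 K.
Isochoric: P₃ = P₂(T₃/T₂) = 0.06418 × (382/86.5) = 0.2834 bar.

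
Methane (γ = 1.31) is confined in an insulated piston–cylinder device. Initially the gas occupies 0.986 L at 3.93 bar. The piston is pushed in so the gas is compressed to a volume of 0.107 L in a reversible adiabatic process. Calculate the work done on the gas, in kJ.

W ≈ 1.24 kJ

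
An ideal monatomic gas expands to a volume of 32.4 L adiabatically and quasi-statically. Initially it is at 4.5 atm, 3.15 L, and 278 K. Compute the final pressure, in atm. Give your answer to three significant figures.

Since PV^γ is constant along a reversible adiabat, P₂ = P₁ (V₁/V₂)^γ.
γ = 5/3 for a monatomic ideal gas.
P₂ = 4.5 × (3.15/32.4)^(5/3) = 0.0925 atm.

P₂ ≈ 0.0925 atm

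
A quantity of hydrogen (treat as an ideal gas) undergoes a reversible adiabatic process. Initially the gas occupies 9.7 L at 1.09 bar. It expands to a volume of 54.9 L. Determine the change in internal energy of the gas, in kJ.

γ = 7/5 for a diatomic ideal gas.
P₂ = P₁(V₁/V₂)^γ = 1.09×(9.7/54.9)^(7/5) = 0.09627 bar.
For a reversible adiabat, W_by_gas = (P₁V₁ − P₂V₂)/(γ−1).
W_by = (109000×0.0097 − 9627×0.0549) / (2/5) = 1322 J.
Q = 0 ⇒ ΔU = −W_by = -1322 J.

ΔU ≈ -1.32 kJ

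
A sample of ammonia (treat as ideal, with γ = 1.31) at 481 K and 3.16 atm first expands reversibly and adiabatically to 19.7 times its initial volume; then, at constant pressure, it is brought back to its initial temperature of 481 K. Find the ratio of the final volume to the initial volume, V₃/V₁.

V₃/V₁ ≈ 49.6

Adiabatic step: V₂/V₁ = 19.7; T₂ = T₁·(1/19.7)^(0.31) = 190.9 K.
Isobaric step: V₃/V₂ = T₃/T₂ = 481/190.9.
V₃/V₁ = (V₂/V₁)(V₃/V₂) = 19.7 × (481/190.9) = 49.63.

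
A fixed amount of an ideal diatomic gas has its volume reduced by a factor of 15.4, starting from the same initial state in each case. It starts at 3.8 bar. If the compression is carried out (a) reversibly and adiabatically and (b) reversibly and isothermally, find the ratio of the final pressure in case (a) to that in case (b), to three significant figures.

For a diatomic ideal gas γ = 7/5.
Isothermal: P_b = P₁(V₁/V₂) = 3.8×15.4.
Adiabatic: P_a = P₁(V₁/V₂)^γ = 3.8×15.4^(7/5).
P_a/P_b = (V₁/V₂)^(γ−1) = 15.4^(2/5) = 2.985.

P_adiabatic / P_isothermal ≈ 2.99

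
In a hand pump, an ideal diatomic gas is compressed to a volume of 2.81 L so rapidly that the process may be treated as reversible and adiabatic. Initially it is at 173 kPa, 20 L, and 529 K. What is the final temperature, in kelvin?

T₂ ≈ 1160 K

Adiabatic: T₁V₁^(γ−1) = T₂V₂^(γ−1) ⇒ T₂ = T₁ (V₁/V₂)^(γ−1).
γ = 7/5 for a diatomic ideal gas.
T₂ = 529 × (20/2.81)^(2/5) = 1160 K.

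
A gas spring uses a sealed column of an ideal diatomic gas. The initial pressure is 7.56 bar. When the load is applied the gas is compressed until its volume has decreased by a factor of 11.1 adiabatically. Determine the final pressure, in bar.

P₂ ≈ 220 bar

Adiabatic: P₁V₁^γ = P₂V₂^γ ⇒ P₂ = P₁ (V₁/V₂)^γ.
For a diatomic ideal gas γ = 7/5.
P₂ = 7.56 × 11.1^(7/5) = 219.8 bar.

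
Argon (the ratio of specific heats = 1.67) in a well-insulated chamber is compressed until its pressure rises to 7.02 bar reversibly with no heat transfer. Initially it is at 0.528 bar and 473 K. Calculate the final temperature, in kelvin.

Along an adiabat T P^((1−γ)/γ) is constant, so T₂ = T₁ (P₂/P₁)^((γ−1)/γ).
T₂ = 473 × (7.02/0.528)^(0.401) = 1336 K.

T₂ ≈ 1340 K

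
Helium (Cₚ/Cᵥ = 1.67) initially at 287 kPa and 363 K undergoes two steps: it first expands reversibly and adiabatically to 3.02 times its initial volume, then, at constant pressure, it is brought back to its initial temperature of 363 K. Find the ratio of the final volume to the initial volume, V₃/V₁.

V₃/V₁ ≈ 6.33

Adiabatic step: V₂/V₁ = 3.02; T₂ = T₁·(1/3.02)^(0.67) = 173.1 K.
Isobaric step: V₃/V₂ = T₃/T₂ = 363/173.1.
V₃/V₁ = (V₂/V₁)(V₃/V₂) = 3.02 × (363/173.1) = 6.333.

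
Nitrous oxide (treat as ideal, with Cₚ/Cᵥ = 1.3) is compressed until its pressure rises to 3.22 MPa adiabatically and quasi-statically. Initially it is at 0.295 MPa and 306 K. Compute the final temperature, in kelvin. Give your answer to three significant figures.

T₂ ≈ 531 K

Along an adiabat T P^((1−γ)/γ) is constant, so T₂ = T₁ (P₂/P₁)^((γ−1)/γ).
T₂ = 306 × (3.22/0.295)^(0.231) = 531.2 K.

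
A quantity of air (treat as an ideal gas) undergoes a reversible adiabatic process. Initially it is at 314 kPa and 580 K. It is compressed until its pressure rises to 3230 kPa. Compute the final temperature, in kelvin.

T₂ ≈ 1130 K

Adiabatic: T₂/T₁ = (P₂/P₁)^((γ−1)/γ).
For a diatomic ideal gas γ = 7/5, so (γ−1)/γ = 2/7.
T₂ = 580 × (3230/314)^(2/7) = 1129 K.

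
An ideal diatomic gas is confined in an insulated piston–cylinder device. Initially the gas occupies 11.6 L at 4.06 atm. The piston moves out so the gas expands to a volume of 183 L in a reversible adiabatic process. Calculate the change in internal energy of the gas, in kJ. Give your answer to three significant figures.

ΔU ≈ -7.97 kJ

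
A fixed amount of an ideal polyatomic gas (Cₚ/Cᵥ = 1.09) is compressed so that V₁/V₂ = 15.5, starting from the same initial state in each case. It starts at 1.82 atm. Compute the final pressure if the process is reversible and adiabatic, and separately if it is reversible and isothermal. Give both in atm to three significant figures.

adiabatic: 36.1 atm; isothermal: 28.2 atm

Isothermal: P₂ = P₁(V₁/V₂) = 1.82×15.5 = 28.21 atm.
Adiabatic: P₂ = P₁(V₁/V₂)^γ = 1.82×15.5^(1.09) = 36.1 atm.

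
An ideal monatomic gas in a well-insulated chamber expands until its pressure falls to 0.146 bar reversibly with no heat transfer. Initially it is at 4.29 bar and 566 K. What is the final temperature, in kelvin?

T₂ ≈ 146 K

Adiabatic: T₂/T₁ = (P₂/P₁)^((γ−1)/γ).
For a monatomic ideal gas γ = 5/3, so (γ−1)/γ = 2/5.
T₂ = 566 × (0.146/4.29)^(2/5) = 146.4 K.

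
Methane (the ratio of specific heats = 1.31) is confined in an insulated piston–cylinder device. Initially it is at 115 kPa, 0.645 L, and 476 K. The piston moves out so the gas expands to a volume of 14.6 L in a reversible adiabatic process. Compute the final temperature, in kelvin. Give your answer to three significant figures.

T₂ ≈ 181 K

Adiabatic: T₁V₁^(γ−1) = T₂V₂^(γ−1) ⇒ T₂ = T₁ (V₁/V₂)^(γ−1).
T₂ = 476 × (0.645/14.6)^(0.31) = 181 K.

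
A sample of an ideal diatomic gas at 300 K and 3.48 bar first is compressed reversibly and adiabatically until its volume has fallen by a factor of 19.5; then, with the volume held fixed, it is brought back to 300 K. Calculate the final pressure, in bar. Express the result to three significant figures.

For a diatomic ideal gas γ = 7/5.
Adiabatic step (PV^γ = const): P₂ = 3.48×19.5^(7/5) = 222.7 bar; T₂ = 300×19.5^(2/5) = 984.3 K.
Isochoric: P₃ = P₂(T₃/T₂) = 222.7 × (300/984.3) = 67.86 bar.

P₃ ≈ 67.9 bar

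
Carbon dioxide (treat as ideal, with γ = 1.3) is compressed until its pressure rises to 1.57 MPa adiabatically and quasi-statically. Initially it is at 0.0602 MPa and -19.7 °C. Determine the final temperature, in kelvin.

Along an adiabat T P^((1−γ)/γ) is constant, so T₂ = T₁ (P₂/P₁)^((γ−1)/γ).
T₁ = -19.7 °C = 253.4 K.
T₂ = 253.4 × (1.57/0.0602)^(0.231) = 537.9 K.

T₂ ≈ 538 K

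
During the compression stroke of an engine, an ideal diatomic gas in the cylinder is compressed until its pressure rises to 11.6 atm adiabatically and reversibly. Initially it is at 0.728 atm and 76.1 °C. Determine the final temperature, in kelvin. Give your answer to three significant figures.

T₂ ≈ 770 K

Along an adiabat T P^((1−γ)/γ) is constant, so T₂ = T₁ (P₂/P₁)^((γ−1)/γ).
For a diatomic ideal gas γ = 7/5, so (γ−1)/γ = 2/7.
T₁ = 76.1 °C = 349.2 K.
T₂ = 349.2 × (11.6/0.728)^(2/7) = 770.3 K.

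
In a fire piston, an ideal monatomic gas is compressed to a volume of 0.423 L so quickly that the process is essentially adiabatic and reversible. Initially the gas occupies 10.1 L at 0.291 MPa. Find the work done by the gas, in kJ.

W ≈ -32.1 kJ

γ = 5/3 for a monatomic ideal gas.
P₂ = P₁(V₁/V₂)^γ = 0.291×(10.1/0.423)^(5/3) = 57.61 MPa.
For a reversible adiabat, W_by_gas = (P₁V₁ − P₂V₂)/(γ−1).
W_by = (291000×0.0101 − 5.761×10^7×0.000423) / (2/3) = -32150 J.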